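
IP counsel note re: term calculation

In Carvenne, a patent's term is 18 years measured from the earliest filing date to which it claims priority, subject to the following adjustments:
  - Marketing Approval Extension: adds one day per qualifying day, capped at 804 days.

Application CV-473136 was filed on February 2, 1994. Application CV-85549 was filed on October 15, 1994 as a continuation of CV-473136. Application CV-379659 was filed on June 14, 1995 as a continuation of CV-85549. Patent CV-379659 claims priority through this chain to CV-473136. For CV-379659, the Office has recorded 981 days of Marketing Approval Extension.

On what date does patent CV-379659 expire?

Earliest priority filing: 2 February 1994.
Base term: 2 February 1994 + 18 years → 2 February 2012.
Marketing Approval Extension: 981 days claimed exceeds the 804-day cap, so +804 days → 16 April 2014.

April 16, 2014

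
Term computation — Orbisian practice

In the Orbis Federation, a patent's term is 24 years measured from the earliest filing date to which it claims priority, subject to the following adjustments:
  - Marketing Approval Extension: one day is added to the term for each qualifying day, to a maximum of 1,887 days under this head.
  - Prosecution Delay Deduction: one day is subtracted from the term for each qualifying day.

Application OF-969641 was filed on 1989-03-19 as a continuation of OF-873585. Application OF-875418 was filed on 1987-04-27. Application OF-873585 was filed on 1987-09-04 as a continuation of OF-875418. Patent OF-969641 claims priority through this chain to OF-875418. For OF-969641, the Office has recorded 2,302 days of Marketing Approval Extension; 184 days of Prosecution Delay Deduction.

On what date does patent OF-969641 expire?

Earliest priority filing: 27 April 1987.
Base term: 27 April 1987 + 24 years → 27 April 2011.
Marketing Approval Extension: 2302 days claimed exceeds the 1887-day cap, so +1887 days → 26 June 2016.
Prosecution Delay Deduction: −184 days → 25 December 2015.

December 25, 2015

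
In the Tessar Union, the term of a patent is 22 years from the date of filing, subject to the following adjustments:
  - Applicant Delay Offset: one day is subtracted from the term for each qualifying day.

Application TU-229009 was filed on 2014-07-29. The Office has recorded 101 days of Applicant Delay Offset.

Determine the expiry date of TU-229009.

2036-04-19

Base term: filing date + 22 years → 29 July 2036.
Applicant Delay Offset: −101 days → 19 April 2036.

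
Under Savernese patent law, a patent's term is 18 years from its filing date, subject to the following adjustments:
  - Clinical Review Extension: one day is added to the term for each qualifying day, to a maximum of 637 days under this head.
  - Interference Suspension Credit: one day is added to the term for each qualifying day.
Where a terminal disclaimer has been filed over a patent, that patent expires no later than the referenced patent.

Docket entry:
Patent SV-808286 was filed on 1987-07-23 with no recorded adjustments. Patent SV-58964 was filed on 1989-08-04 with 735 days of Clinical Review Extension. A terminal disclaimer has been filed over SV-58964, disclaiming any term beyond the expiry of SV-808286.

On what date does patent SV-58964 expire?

Natural term of SV-58964:
  Base: filing + 18 years → 4 August 2007.
  Clinical Review Extension: 735 days claimed exceeds the 637-day cap, so +637 days → 2 May 2009.
Expiry of referenced patent SV-808286:
  Base: filing + 18 years → 23 July 2005.
Terminal disclaimer: SV-58964 expires on the earlier of 2 May 2009 and 23 July 2005.

2005-07-23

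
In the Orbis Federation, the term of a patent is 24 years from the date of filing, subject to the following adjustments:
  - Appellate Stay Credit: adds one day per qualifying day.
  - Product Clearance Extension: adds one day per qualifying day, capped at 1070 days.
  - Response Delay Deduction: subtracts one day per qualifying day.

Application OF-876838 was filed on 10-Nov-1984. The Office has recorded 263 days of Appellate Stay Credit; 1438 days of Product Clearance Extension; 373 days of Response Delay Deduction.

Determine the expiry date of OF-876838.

2011-06-28

Base term: filing date + 24 years → 10 November 2008.
Appellate Stay Credit: +263 days → 31 July 2009.
Product Clearance Extension: 1438 days claimed exceeds the 1070-day cap, so +1070 days → 5 July 2012.
Response Delay Deduction: −373 days → 28 June 2011.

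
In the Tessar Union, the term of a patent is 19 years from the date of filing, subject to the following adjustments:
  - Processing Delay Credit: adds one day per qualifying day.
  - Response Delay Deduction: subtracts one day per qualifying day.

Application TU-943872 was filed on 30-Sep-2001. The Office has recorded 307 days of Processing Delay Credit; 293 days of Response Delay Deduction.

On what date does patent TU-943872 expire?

October 14, 2020

Base term: filing date + 19 years → 30 September 2020.
Processing Delay Credit: +307 days → 3 August 2021.
Response Delay Deduction: −293 days → 14 October 2020.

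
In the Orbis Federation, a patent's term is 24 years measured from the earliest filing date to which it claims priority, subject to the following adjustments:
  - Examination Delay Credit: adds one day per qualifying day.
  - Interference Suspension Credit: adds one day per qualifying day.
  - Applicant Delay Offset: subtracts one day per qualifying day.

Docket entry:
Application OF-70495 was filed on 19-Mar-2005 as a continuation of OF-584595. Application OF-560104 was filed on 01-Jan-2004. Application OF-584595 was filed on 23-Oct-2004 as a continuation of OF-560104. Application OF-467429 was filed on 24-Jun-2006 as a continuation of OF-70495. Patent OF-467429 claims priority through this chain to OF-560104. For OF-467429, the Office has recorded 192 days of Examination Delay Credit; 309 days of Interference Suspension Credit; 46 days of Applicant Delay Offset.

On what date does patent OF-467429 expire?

Earliest priority filing: 1 January 2004.
Base term: 1 January 2004 + 24 years → 1 January 2028.
Examination Delay Credit: +192 days → 11 July 2028.
Interference Suspension Credit: +309 days → 16 May 2029.
Applicant Delay Offset: −46 days → 31 March 2029.

2029-03-31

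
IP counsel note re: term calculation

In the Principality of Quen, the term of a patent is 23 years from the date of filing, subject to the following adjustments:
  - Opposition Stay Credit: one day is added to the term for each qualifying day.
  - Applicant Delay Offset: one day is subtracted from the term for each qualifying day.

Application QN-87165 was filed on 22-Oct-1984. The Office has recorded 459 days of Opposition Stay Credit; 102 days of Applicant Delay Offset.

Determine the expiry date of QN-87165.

Base term: filing date + 23 years → 22 October 2007.
Opposition Stay Credit: +459 days → 23 January 2009.
Applicant Delay Offset: −102 days → 13 October 2008.

October 13, 2008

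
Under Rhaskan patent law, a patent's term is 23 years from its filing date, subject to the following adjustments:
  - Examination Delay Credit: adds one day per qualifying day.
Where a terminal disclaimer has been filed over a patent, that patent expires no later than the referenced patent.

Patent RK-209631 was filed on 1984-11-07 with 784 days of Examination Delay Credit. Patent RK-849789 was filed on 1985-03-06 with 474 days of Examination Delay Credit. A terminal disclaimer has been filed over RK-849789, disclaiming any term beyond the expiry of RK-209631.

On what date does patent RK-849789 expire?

2009-06-23

Natural term of RK-849789:
  Base: filing + 23 years → 6 March 2008.
  Examination Delay Credit: +474 days → 23 June 2009.
Expiry of referenced patent RK-209631:
  Base: filing + 23 years → 7 November 2007.
  Examination Delay Credit: +784 days → 30 December 2009.
Terminal disclaimer: RK-849789 expires on the earlier of 23 June 2009 and 30 December 2009.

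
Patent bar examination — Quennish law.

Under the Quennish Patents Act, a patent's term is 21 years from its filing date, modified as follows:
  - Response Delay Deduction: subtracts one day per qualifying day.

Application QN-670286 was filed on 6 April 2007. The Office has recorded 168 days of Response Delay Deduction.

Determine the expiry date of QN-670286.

October 21, 2027

Base term: filing date + 21 years → 6 April 2028.
Response Delay Deduction: −168 days → 21 October 2027.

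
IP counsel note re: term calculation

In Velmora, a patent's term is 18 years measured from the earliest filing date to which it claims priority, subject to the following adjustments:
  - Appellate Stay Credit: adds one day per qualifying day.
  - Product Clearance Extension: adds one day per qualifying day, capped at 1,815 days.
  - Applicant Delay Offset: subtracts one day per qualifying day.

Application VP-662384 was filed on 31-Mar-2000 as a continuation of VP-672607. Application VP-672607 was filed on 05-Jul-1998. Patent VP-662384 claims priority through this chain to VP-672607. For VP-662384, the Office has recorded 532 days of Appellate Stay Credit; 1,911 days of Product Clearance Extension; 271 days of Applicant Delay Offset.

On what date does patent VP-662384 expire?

Earliest priority filing: 5 July 1998.
Base term: 5 July 1998 + 18 years → 5 July 2016.
Appellate Stay Credit: +532 days → 19 December 2017.
Product Clearance Extension: 1911 days claimed exceeds the 1815-day cap, so +1815 days → 8 December 2022.
Applicant Delay Offset: −271 days → 12 March 2022.

March 12, 2022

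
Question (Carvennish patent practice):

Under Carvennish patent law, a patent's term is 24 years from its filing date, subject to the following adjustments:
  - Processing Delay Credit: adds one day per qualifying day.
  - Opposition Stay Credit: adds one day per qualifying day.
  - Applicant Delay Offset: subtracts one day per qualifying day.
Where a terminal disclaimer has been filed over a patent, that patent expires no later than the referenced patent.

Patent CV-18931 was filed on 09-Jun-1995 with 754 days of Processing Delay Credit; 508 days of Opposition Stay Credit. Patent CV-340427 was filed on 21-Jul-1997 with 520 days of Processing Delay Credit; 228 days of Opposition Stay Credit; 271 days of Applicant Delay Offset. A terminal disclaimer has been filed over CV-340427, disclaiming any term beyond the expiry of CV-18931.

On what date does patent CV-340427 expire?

2022-11-10

Natural term of CV-340427:
  Base: filing + 24 years → 21 July 2021.
  Processing Delay Credit: +520 days → 23 December 2022.
  Opposition Stay Credit: +228 days → 8 August 2023.
  Applicant Delay Offset: −271 days → 10 November 2022.
Expiry of referenced patent CV-18931:
  Base: filing + 24 years → 9 June 2019.
  Processing Delay Credit: +754 days → 2 July 2021.
  Opposition Stay Credit: +508 days → 22 November 2022.
Terminal disclaimer: CV-340427 expires on the earlier of 10 November 2022 and 22 November 2022.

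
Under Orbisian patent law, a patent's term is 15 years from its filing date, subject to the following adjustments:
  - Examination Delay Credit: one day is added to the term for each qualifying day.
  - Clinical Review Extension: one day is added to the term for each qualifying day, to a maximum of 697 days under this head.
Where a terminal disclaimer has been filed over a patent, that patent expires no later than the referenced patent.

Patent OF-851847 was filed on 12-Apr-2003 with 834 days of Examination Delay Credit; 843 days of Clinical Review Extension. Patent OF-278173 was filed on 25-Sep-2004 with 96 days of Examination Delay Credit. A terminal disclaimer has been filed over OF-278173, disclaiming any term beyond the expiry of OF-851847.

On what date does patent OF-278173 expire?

Natural term of OF-278173:
  Base: filing + 15 years → 25 September 2019.
  Examination Delay Credit: +96 days → 30 December 2019.
Expiry of referenced patent OF-851847:
  Base: filing + 15 years → 12 April 2018.
  Examination Delay Credit: +834 days → 24 July 2020.
  Clinical Review Extension: 843 days claimed exceeds the 697-day cap, so +697 days → 21 June 2022.
Terminal disclaimer: OF-278173 expires on the earlier of 30 December 2019 and 21 June 2022.

December 30, 2019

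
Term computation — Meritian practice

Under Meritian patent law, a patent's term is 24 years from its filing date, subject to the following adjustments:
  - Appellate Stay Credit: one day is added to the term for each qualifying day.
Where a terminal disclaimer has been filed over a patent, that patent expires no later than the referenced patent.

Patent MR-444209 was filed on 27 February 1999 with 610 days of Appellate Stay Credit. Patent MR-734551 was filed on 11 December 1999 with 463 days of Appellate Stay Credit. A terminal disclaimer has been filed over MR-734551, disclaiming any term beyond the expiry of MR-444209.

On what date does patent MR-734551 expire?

Natural term of MR-734551:
  Base: filing + 24 years → 11 December 2023.
  Appellate Stay Credit: +463 days → 18 March 2025.
Expiry of referenced patent MR-444209:
  Base: filing + 24 years → 27 February 2023.
  Appellate Stay Credit: +610 days → 29 October 2024.
Terminal disclaimer: MR-734551 expires on the earlier of 18 March 2025 and 29 October 2024.

October 29, 2024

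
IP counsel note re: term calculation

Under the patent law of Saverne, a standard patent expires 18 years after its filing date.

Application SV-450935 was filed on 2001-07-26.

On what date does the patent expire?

Filing date + 18 years → 26 July 2019.

2019-07-26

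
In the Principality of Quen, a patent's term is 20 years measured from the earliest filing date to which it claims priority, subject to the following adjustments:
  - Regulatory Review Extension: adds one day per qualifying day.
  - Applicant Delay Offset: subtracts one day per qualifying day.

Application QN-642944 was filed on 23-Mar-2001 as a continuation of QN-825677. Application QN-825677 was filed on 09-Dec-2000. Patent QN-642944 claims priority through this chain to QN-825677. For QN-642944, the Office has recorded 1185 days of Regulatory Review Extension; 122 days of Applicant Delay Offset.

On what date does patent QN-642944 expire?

November 7, 2023

Earliest priority filing: 9 December 2000.
Base term: 9 December 2000 + 20 years → 9 December 2020.
Regulatory Review Extension: +1185 days → 8 March 2024.
Applicant Delay Offset: −122 days → 7 November 2023.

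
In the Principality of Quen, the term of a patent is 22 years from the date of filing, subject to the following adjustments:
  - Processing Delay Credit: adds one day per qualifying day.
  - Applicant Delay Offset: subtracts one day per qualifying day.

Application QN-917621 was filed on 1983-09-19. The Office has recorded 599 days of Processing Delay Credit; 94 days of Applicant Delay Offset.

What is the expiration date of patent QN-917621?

Base term: filing date + 22 years → 19 September 2005.
Processing Delay Credit: +599 days → 11 May 2007.
Applicant Delay Offset: −94 days → 6 February 2007.

2007-02-06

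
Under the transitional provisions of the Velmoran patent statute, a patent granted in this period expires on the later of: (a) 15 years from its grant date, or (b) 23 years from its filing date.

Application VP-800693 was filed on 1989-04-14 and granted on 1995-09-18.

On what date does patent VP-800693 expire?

(a) grant + 15 years → 18 September 2010.
(b) filing + 23 years → 14 April 2012.
Later of the two: 14 April 2012.

April 14, 2012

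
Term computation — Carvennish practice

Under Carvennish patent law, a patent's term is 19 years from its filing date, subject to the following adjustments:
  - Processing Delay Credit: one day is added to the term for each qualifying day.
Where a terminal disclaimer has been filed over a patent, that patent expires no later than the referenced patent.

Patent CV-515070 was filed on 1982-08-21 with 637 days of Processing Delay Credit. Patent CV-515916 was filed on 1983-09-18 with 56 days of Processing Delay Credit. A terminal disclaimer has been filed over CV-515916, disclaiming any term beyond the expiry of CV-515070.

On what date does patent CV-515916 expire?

Natural term of CV-515916:
  Base: filing + 19 years → 18 September 2002.
  Processing Delay Credit: +56 days → 13 November 2002.
Expiry of referenced patent CV-515070:
  Base: filing + 19 years → 21 August 2001.
  Processing Delay Credit: +637 days → 20 May 2003.
Terminal disclaimer: CV-515916 expires on the earlier of 13 November 2002 and 20 May 2003.

2002-11-13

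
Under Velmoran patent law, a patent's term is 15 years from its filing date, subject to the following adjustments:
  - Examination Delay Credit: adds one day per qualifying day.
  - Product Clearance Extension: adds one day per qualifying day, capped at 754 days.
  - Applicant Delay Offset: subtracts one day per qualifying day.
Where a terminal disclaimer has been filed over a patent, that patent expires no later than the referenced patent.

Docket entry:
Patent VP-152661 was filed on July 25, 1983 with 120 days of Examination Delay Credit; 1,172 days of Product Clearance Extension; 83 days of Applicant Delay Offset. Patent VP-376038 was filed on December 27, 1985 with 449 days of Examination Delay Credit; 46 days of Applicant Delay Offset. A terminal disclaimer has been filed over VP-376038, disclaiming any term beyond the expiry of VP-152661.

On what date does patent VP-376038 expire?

Natural term of VP-376038:
  Base: filing + 15 years → 27 December 2000.
  Examination Delay Credit: +449 days → 21 March 2002.
  Applicant Delay Offset: −46 days → 3 February 2002.
Expiry of referenced patent VP-152661:
  Base: filing + 15 years → 25 July 1998.
  Examination Delay Credit: +120 days → 22 November 1998.
  Product Clearance Extension: 1172 days claimed exceeds the 754-day cap, so +754 days → 15 December 2000.
  Applicant Delay Offset: −83 days → 23 September 2000.
Terminal disclaimer: VP-376038 expires on the earlier of 3 February 2002 and 23 September 2000.

2000-09-23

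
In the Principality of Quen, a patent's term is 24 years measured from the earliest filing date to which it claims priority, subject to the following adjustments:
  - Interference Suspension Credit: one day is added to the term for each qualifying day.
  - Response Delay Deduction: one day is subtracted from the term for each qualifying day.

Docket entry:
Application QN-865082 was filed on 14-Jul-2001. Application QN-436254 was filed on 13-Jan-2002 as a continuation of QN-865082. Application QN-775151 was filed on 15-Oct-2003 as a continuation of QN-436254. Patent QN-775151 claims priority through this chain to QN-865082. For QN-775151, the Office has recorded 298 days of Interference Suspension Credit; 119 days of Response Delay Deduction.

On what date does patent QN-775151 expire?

Earliest priority filing: 14 July 2001.
Base term: 14 July 2001 + 24 years → 14 July 2025.
Interference Suspension Credit: +298 days → 8 May 2026.
Response Delay Deduction: −119 days → 9 January 2026.

January 9, 2026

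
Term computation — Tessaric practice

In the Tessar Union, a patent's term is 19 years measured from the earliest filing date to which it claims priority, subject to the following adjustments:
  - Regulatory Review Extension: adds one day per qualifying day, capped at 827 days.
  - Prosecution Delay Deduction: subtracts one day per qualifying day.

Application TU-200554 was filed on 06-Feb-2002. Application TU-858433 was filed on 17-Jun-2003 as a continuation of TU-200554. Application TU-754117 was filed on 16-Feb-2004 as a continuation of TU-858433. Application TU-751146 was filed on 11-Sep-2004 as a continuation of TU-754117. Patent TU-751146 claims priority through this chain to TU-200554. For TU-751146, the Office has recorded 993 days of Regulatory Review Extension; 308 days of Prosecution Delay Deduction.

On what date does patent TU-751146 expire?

July 10, 2022

Earliest priority filing: 6 February 2002.
Base term: 6 February 2002 + 19 years → 6 February 2021.
Regulatory Review Extension: 993 days claimed exceeds the 827-day cap, so +827 days → 14 May 2023.
Prosecution Delay Deduction: −308 days → 10 July 2022.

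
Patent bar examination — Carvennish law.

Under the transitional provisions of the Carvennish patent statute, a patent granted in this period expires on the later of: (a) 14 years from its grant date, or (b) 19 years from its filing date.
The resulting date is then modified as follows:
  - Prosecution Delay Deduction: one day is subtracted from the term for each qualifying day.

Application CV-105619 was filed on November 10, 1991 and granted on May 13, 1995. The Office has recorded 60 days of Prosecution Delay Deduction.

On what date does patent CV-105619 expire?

September 11, 2010

(a) grant + 14 years → 13 May 2009.
(b) filing + 19 years → 10 November 2010.
Later of the two: 10 November 2010.
Prosecution Delay Deduction: −60 days → 11 September 2010.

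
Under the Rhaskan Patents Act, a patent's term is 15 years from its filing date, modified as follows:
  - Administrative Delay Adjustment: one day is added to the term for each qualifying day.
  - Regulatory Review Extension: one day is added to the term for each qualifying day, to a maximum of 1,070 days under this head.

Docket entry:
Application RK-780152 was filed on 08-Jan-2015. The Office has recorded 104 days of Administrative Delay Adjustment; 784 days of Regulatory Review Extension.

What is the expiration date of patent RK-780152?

2032-06-14

Base term: filing date + 15 years → 8 January 2030.
Administrative Delay Adjustment: +104 days → 22 April 2030.
Regulatory Review Extension: 784 days (within the 1070-day cap) → +784 days → 14 June 2032.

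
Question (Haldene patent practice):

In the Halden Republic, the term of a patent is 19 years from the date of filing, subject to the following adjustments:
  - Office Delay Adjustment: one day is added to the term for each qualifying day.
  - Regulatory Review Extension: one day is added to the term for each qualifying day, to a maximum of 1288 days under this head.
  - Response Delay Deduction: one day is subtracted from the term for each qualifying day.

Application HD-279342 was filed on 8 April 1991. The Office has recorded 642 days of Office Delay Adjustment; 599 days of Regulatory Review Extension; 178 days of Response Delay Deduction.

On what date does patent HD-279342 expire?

2013-03-06

Base term: filing date + 19 years → 8 April 2010.
Office Delay Adjustment: +642 days → 10 January 2012.
Regulatory Review Extension: 599 days (within the 1288-day cap) → +599 days → 31 August 2013.
Response Delay Deduction: −178 days → 6 March 2013.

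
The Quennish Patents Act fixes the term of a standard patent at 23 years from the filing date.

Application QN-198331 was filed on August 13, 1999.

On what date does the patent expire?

Filing date + 23 years → 13 August 2022.

August 13, 2022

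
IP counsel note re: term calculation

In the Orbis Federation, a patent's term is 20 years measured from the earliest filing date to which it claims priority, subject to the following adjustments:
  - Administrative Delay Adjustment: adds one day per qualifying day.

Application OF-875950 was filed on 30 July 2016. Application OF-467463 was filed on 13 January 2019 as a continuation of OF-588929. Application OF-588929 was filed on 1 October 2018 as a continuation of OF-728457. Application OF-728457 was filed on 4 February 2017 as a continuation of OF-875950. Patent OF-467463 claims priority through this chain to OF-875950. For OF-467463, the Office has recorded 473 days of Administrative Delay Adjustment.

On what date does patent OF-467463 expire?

2037-11-15

Earliest priority filing: 30 July 2016.
Base term: 30 July 2016 + 20 years → 30 July 2036.
Administrative Delay Adjustment: +473 days → 15 November 2037.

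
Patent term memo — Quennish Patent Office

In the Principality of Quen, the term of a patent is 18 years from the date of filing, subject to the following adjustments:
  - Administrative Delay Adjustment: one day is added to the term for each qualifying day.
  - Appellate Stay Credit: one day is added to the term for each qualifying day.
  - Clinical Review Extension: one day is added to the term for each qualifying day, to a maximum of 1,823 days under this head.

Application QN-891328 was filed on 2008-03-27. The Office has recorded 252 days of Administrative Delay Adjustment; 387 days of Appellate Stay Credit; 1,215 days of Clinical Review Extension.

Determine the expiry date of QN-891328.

April 24, 2031

Base term: filing date + 18 years → 27 March 2026.
Administrative Delay Adjustment: +252 days → 4 December 2026.
Appellate Stay Credit: +387 days → 26 December 2027.
Clinical Review Extension: 1215 days (within the 1823-day cap) → +1215 days → 24 April 2031.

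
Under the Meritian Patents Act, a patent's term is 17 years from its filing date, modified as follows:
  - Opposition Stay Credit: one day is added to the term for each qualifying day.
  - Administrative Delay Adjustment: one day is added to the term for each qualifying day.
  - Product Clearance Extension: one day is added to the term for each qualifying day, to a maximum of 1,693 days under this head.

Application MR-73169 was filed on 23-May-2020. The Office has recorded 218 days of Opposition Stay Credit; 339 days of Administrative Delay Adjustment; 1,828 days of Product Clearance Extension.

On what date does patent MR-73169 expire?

Base term: filing date + 17 years → 23 May 2037.
Opposition Stay Credit: +218 days → 27 December 2037.
Administrative Delay Adjustment: +339 days → 1 December 2038.
Product Clearance Extension: 1828 days claimed exceeds the 1693-day cap, so +1693 days → 21 July 2043.

2043-07-21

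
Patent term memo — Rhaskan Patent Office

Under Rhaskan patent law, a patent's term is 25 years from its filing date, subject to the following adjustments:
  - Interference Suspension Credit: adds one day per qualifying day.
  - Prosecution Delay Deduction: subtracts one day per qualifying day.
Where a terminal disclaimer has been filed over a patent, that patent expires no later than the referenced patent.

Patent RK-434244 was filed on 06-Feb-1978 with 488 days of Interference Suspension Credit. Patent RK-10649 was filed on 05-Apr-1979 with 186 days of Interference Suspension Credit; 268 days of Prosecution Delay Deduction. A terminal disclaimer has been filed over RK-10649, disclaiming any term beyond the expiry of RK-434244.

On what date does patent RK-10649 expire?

January 14, 2004

Natural term of RK-10649:
  Base: filing + 25 years → 5 April 2004.
  Interference Suspension Credit: +186 days → 8 October 2004.
  Prosecution Delay Deduction: −268 days → 14 January 2004.
Expiry of referenced patent RK-434244:
  Base: filing + 25 years → 6 February 2003.
  Interference Suspension Credit: +488 days → 8 June 2004.
Terminal disclaimer: RK-10649 expires on the earlier of 14 January 2004 and 8 June 2004.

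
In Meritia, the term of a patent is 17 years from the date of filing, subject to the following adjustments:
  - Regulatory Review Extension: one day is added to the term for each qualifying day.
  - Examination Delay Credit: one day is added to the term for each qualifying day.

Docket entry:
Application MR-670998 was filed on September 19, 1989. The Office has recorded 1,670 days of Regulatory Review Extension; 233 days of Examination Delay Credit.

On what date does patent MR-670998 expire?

2011-12-05

Base term: filing date + 17 years → 19 September 2006.
Regulatory Review Extension: +1670 days → 16 April 2011.
Examination Delay Credit: +233 days → 5 December 2011.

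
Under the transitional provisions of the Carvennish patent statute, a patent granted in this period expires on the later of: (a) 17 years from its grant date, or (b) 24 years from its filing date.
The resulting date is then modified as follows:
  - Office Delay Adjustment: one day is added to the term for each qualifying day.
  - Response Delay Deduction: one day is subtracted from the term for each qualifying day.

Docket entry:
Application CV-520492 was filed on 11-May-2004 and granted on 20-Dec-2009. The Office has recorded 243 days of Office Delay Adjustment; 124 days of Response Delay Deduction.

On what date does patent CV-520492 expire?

(a) grant + 17 years → 20 December 2026.
(b) filing + 24 years → 11 May 2028.
Later of the two: 11 May 2028.
Office Delay Adjustment: +243 days → 9 January 2029.
Response Delay Deduction: −124 days → 7 September 2028.

2028-09-07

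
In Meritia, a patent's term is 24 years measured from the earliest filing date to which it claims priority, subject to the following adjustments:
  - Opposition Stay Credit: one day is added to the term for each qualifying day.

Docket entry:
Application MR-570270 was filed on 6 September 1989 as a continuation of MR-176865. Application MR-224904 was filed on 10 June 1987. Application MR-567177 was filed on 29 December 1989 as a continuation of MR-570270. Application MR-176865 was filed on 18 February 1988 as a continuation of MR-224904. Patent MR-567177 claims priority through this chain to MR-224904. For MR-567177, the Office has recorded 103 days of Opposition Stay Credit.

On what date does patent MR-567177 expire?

Earliest priority filing: 10 June 1987.
Base term: 10 June 1987 + 24 years → 10 June 2011.
Opposition Stay Credit: +103 days → 21 September 2011.

2011-09-21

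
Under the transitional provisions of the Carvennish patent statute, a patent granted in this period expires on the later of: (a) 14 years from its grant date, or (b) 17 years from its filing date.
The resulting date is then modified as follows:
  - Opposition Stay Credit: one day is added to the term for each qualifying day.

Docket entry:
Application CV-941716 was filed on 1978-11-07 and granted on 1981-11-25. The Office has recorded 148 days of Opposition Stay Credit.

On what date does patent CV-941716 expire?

(a) grant + 14 years → 25 November 1995.
(b) filing + 17 years → 7 November 1995.
Later of the two: 25 November 1995.
Opposition Stay Credit: +148 days → 21 April 1996.

April 21, 1996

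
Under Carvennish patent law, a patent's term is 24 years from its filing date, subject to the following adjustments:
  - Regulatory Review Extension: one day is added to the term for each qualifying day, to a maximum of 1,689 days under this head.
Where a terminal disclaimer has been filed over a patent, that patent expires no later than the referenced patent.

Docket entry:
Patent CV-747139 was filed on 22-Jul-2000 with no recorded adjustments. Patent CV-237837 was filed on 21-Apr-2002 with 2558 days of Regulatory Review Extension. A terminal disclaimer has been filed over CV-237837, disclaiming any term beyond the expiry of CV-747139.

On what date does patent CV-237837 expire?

Natural term of CV-237837:
  Base: filing + 24 years → 21 April 2026.
  Regulatory Review Extension: 2558 days claimed exceeds the 1689-day cap, so +1689 days → 5 December 2030.
Expiry of referenced patent CV-747139:
  Base: filing + 24 years → 22 July 2024.
Terminal disclaimer: CV-237837 expires on the earlier of 5 December 2030 and 22 July 2024.

July 22, 2024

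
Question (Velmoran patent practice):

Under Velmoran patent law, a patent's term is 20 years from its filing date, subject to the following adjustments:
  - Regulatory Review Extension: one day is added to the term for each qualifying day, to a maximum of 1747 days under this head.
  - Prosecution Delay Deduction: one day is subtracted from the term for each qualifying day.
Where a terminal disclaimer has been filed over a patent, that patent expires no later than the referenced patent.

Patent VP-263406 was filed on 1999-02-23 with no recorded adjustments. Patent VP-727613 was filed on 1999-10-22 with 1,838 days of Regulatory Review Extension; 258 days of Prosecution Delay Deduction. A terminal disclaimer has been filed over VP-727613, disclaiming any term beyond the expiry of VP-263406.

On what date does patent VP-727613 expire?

2019-02-23

Natural term of VP-727613:
  Base: filing + 20 years → 22 October 2019.
  Regulatory Review Extension: 1838 days claimed exceeds the 1747-day cap, so +1747 days → 3 August 2024.
  Prosecution Delay Deduction: −258 days → 19 November 2023.
Expiry of referenced patent VP-263406:
  Base: filing + 20 years → 23 February 2019.
Terminal disclaimer: VP-727613 expires on the earlier of 19 November 2023 and 23 February 2019.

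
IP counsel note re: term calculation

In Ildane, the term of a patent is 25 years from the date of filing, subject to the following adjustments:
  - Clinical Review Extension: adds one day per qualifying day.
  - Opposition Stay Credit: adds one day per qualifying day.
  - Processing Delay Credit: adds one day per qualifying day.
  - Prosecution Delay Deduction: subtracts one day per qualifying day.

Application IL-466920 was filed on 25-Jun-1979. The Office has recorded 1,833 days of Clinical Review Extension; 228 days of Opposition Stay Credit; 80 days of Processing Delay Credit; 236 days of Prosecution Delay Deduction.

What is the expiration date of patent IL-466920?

September 12, 2009

Base term: filing date + 25 years → 25 June 2004.
Clinical Review Extension: +1833 days → 2 July 2009.
Opposition Stay Credit: +228 days → 15 February 2010.
Processing Delay Credit: +80 days → 6 May 2010.
Prosecution Delay Deduction: −236 days → 12 September 2009.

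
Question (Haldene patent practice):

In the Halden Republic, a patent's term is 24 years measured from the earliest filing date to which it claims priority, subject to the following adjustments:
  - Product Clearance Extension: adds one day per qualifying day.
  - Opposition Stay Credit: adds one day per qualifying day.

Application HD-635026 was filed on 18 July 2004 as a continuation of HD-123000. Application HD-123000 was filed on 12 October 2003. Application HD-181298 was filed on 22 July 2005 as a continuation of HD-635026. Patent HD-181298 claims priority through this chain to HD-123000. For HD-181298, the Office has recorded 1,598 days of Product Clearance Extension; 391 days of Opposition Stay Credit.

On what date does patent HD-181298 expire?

Earliest priority filing: 12 October 2003.
Base term: 12 October 2003 + 24 years → 12 October 2027.
Product Clearance Extension: +1598 days → 26 February 2032.
Opposition Stay Credit: +391 days → 23 March 2033.

March 23, 2033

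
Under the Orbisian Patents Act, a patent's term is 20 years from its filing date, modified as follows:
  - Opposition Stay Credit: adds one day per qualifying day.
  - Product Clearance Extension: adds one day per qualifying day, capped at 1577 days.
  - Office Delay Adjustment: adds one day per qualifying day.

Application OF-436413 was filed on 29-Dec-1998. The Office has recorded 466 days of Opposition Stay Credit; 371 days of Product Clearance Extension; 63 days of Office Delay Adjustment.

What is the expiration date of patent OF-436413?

June 16, 2021

Base term: filing date + 20 years → 29 December 2018.
Opposition Stay Credit: +466 days → 8 April 2020.
Product Clearance Extension: 371 days (within the 1577-day cap) → +371 days → 14 April 2021.
Office Delay Adjustment: +63 days → 16 June 2021.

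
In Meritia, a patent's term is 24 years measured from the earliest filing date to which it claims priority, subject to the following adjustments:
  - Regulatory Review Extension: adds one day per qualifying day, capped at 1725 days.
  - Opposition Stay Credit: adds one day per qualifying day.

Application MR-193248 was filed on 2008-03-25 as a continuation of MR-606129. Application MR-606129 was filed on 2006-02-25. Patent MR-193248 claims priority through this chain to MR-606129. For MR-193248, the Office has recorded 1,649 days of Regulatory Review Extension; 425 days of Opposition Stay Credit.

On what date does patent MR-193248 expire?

2035-10-31

Earliest priority filing: 25 February 2006.
Base term: 25 February 2006 + 24 years → 25 February 2030.
Regulatory Review Extension: 1649 days (within the 1725-day cap) → +1649 days → 1 September 2034.
Opposition Stay Credit: +425 days → 31 October 2035.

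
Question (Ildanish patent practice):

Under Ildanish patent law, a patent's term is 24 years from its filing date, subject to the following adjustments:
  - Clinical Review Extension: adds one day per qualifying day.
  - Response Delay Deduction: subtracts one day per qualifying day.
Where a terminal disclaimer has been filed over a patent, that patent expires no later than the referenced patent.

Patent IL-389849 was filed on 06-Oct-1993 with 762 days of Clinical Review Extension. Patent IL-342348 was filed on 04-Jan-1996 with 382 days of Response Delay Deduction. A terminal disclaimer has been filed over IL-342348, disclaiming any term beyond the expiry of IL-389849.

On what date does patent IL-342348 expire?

Natural term of IL-342348:
  Base: filing + 24 years → 4 January 2020.
  Response Delay Deduction: −382 days → 18 December 2018.
Expiry of referenced patent IL-389849:
  Base: filing + 24 years → 6 October 2017.
  Clinical Review Extension: +762 days → 7 November 2019.
Terminal disclaimer: IL-342348 expires on the earlier of 18 December 2018 and 7 November 2019.

2018-12-18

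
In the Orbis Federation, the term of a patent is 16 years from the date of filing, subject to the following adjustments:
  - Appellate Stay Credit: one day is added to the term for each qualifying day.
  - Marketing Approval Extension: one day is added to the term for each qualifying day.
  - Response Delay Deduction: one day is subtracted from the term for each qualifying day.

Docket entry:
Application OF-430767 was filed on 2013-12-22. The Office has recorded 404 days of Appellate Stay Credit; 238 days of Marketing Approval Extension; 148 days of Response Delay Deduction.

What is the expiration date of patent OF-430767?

2031-04-30

Base term: filing date + 16 years → 22 December 2029.
Appellate Stay Credit: +404 days → 30 January 2031.
Marketing Approval Extension: +238 days → 25 September 2031.
Response Delay Deduction: −148 days → 30 April 2031.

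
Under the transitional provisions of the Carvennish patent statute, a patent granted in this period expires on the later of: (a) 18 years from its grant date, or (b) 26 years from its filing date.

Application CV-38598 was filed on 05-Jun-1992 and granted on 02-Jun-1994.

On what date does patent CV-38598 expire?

(a) grant + 18 years → 2 June 2012.
(b) filing + 26 years → 5 June 2018.
Later of the two: 5 June 2018.

2018-06-05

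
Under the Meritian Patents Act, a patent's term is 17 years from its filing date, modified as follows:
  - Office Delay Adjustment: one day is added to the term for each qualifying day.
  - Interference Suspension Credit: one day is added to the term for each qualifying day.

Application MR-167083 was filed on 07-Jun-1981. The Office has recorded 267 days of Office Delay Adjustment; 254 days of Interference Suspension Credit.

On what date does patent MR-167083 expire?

1999-11-10

Base term: filing date + 17 years → 7 June 1998.
Office Delay Adjustment: +267 days → 1 March 1999.
Interference Suspension Credit: +254 days → 10 November 1999.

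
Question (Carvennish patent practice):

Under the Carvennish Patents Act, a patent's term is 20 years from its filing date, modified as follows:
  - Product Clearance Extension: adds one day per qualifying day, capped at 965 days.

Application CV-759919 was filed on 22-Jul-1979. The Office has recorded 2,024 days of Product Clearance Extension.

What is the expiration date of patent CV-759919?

2002-03-13

Base term: filing date + 20 years → 22 July 1999.
Product Clearance Extension: 2024 days claimed exceeds the 965-day cap, so +965 days → 13 March 2002.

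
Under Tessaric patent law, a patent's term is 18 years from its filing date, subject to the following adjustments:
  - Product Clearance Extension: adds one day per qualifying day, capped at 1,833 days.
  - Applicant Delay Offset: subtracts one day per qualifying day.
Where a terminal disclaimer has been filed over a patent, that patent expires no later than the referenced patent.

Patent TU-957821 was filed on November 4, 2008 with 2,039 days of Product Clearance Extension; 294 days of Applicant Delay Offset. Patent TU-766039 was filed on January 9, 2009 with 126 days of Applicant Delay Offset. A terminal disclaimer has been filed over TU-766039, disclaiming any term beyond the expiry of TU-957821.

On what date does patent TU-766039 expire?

September 5, 2026

Natural term of TU-766039:
  Base: filing + 18 years → 9 January 2027.
  Applicant Delay Offset: −126 days → 5 September 2026.
Expiry of referenced patent TU-957821:
  Base: filing + 18 years → 4 November 2026.
  Product Clearance Extension: 2039 days claimed exceeds the 1833-day cap, so +1833 days → 11 November 2031.
  Applicant Delay Offset: −294 days → 21 January 2031.
Terminal disclaimer: TU-766039 expires on the earlier of 5 September 2026 and 21 January 2031.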